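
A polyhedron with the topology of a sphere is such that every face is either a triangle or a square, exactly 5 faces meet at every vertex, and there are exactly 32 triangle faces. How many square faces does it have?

Let x be the number of squares; then F = 32 + x.
Edge–face incidences: 2E = 3·32 + 4·x = 96 + 4x.
Every vertex has degree 5, so 5V = 2E.
Euler: V − E + F = 2 ⇒ (2E)/5 − E + (32 + x) = 2.
Multiply by 10: 2·(2E) − 5·(2E) + 10·(32 + x) = 20, i.e. 320 + 10x − 3·(96 + 4x) = 20.
Collecting terms: −2x + 32 = 20, so −2x = −12, so x = 6.
Then 2E = 96 + 4·6 = 120, so E = 60, V = 2E/5 = 24, F = 32 + 6 = 38.

6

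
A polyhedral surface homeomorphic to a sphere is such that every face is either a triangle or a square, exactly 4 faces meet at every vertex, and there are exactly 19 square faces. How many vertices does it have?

Let x be the number of triangles; then F = 19 + x.
Edge–face incidences: 2E = 4·19 + 3·x = 76 + 3x.
Every vertex has degree 4, so 4V = 2E.
Euler: V − E + F = 2 ⇒ (2E)/4 − E + (19 + x) = 2.
Multiply by 8: 2·(2E) − 4·(2E) + 8·(19 + x) = 16, i.e. 152 + 8x − 2·(76 + 3x) = 16.
Collecting terms: 2x = 16, so x = 8.
Then 2E = 76 + 3·8 = 100, so E = 50, V = 2E/4 = 25, F = 19 + 8 = 27.

25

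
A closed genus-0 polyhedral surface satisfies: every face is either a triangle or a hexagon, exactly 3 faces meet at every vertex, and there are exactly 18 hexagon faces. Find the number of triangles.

Let x be the number of triangles; then F = 18 + x.
Edge–face incidences: 2E = 6·18 + 3·x = 108 + 3x.
Every vertex has degree 3, so 3V = 2E.
Euler: V − E + F = 2 ⇒ (2E)/3 − E + (18 + x) = 2.
Multiply by 6: 2·(2E) − 3·(2E) + 6·(18 + x) = 12, i.e. 108 + 6x − (108 + 3x) = 12.
Collecting terms: 3x = 12, so x = 4.
Then 2E = 108 + 3·4 = 120, so E = 60, V = 2E/3 = 40, F = 18 + 4 = 22.

4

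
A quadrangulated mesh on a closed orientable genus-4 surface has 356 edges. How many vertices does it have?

χ = 2 − 2·4 = -6, and every face is a square so 4F = 2E.
F = 2E/4 = 178. Then V = -6 + E − F = -6 + 356 − 178 = 172.

172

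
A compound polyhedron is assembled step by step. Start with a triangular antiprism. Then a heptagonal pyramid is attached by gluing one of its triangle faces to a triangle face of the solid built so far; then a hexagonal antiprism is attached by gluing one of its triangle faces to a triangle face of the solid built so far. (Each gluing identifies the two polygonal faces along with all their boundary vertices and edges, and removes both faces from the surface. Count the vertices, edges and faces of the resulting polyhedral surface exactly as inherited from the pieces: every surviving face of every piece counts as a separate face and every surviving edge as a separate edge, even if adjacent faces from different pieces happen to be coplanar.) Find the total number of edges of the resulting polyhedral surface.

A triangular antiprism: V=6, E=12, F=8.
Attach a heptagonal pyramid (V=8, E=14, F=8) along a 3-gon: merge 3 vertices and 3 edges, delete both glued faces → V=11, E=23, F=14.
Attach a hexagonal antiprism (V=12, E=24, F=14) along a 3-gon: merge 3 vertices and 3 edges, delete both glued faces → V=20, E=44, F=26.
Check: V − E + F = 20 − 44 + 26 = 2.

44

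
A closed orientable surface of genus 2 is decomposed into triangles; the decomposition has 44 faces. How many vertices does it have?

20

χ = 2 − 2·2 = -2, and every face is a triangle so 3F = 2E.
E = 3·44/2 = 66. Then V = -2 + E − F = -2 + 66 − 44 = 20.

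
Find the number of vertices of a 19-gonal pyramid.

20

A pyramid on an n-gon base has one n-gon and n triangles: V = 19 + 1 = 20, E = 2·19 = 38, F = 19 + 1 = 20.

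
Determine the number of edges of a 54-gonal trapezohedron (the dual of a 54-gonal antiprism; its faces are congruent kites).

216

The n-trapezohedron (dual of the n-antiprism) has V = 2·54 + 2 = 110, E = 4·54 = 216, F = 2·54 = 108.
Check: V − E + F = 110 − 216 + 108 = 2.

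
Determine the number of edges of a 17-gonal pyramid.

A pyramid on an n-gon base has one n-gon and n triangles: V = 17 + 1 = 18, E = 2·17 = 34, F = 17 + 1 = 18.

34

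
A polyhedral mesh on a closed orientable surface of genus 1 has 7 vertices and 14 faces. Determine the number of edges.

21

For a closed orientable surface of genus 1, χ = 2 − 2·1 = 0.
E = V + F − (0) = 7 + 14 − (0) = 21.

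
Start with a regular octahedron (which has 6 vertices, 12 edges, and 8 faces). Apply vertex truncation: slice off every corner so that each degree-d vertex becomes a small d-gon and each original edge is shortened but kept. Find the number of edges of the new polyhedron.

Truncation replaces each original edge-end by a new vertex, so V′ = 2E = 24.
Each original edge survives, and each old vertex of degree d contributes d new edges; summing degrees gives Σd = 2E, so E′ = E + 2E = 3E = 36.
Each original face survives and each original vertex becomes one new face: F′ = F + V = 14.

36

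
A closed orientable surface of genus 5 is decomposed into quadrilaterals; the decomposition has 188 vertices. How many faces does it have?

χ = 2 − 2·5 = -8, and every face is a square so 4F = 2E.
V − E + F = -8 with E = 4F/2 gives 188 − (4/2 − 1)·F = -8, so F = 196 and E = 392.

196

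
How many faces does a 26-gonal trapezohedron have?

The n-trapezohedron (dual of the n-antiprism) has V = 2·26 + 2 = 54, E = 4·26 = 104, F = 2·26 = 52.

52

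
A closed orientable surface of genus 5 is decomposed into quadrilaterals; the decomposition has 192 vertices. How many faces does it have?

χ = 2 − 2·5 = -8, and every face is a square so 4F = 2E.
V − E + F = -8 with E = 4F/2 gives 192 − (4/2 − 1)·F = -8, so F = 200 and E = 400.

200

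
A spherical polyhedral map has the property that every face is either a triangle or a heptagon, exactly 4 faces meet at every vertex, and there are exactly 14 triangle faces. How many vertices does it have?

14

Let x be the number of heptagons; then F = 14 + x.
Edge–face incidences: 2E = 3·14 + 7·x = 42 + 7x.
Every vertex has degree 4, so 4V = 2E.
Euler: V − E + F = 2 ⇒ (2E)/4 − E + (14 + x) = 2.
Multiply by 8: 2·(2E) − 4·(2E) + 8·(14 + x) = 16, i.e. 112 + 8x − 2·(42 + 7x) = 16.
Collecting terms: −6x + 28 = 16, so −6x = −12, so x = 2.
Then 2E = 42 + 7·2 = 56, so E = 28, V = 2E/4 = 14, F = 14 + 2 = 16.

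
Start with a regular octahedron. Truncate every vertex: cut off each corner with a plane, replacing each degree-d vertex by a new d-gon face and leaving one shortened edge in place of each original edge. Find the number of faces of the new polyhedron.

14

The base solid has V = 6, E = 12, F = 8.
Truncation replaces each original edge-end by a new vertex, so V′ = 2E = 24.
Each original edge survives, and each old vertex of degree d contributes d new edges; summing degrees gives Σd = 2E, so E′ = E + 2E = 3E = 36.
Each original face survives and each original vertex becomes one new face: F′ = F + V = 14.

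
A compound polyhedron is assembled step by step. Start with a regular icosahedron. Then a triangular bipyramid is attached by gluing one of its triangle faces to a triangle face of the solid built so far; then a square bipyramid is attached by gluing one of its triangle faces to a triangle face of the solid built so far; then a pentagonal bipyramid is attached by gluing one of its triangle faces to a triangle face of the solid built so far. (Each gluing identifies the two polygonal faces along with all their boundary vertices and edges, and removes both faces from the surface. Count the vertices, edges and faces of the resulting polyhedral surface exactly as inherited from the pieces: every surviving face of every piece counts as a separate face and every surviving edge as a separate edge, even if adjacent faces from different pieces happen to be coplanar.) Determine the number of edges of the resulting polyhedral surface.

A regular icosahedron: V=12, E=30, F=20.
Attach a triangular bipyramid (V=5, E=9, F=6) along a 3-gon: merge 3 vertices and 3 edges, delete both glued faces → V=14, E=36, F=24.
Attach a square bipyramid (V=6, E=12, F=8) along a 3-gon: merge 3 vertices and 3 edges, delete both glued faces → V=17, E=45, F=30.
Attach a pentagonal bipyramid (V=7, E=15, F=10) along a 3-gon: merge 3 vertices and 3 edges, delete both glued faces → V=21, E=57, F=38.
Check: V − E + F = 21 − 57 + 38 = 2.

57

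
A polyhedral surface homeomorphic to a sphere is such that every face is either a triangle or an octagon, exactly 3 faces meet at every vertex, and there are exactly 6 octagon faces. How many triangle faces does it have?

Let x be the number of triangles; then F = 6 + x.
Edge–face incidences: 2E = 8·6 + 3·x = 48 + 3x.
Every vertex has degree 3, so 3V = 2E.
Euler: V − E + F = 2 ⇒ (2E)/3 − E + (6 + x) = 2.
Multiply by 6: 2·(2E) − 3·(2E) + 6·(6 + x) = 12, i.e. 36 + 6x − (48 + 3x) = 12.
Collecting terms: 3x − 12 = 12, so 3x = 24, so x = 8.
Then 2E = 48 + 3·8 = 72, so E = 36, V = 2E/3 = 24, F = 6 + 8 = 14.

8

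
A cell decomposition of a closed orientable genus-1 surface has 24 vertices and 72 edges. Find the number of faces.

48

For a closed orientable surface of genus 1, χ = 2 − 2·1 = 0.
F = 0 − V + E = 0 − 24 + 72 = 48.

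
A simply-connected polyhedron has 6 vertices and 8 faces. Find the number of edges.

12

Here V − E + F = 2.
E = V + F − (2) = 6 + 8 − (2) = 12.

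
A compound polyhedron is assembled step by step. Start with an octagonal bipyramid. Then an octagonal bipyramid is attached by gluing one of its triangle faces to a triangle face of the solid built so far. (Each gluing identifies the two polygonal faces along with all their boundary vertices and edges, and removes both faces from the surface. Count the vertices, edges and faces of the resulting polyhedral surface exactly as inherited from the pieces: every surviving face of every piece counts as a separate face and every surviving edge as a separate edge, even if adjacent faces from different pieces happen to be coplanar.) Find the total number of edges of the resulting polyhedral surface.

An octagonal bipyramid: V=10, E=24, F=16.
Attach an octagonal bipyramid (V=10, E=24, F=16) along a 3-gon: merge 3 vertices and 3 edges, delete both glued faces → V=17, E=45, F=30.
Check: V − E + F = 17 − 45 + 30 = 2.

45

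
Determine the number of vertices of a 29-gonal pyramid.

A pyramid on an n-gon base has one n-gon and n triangles: V = 29 + 1 = 30, E = 2·29 = 58, F = 29 + 1 = 30.
Check: V − E + F = 30 − 58 + 30 = 2.

30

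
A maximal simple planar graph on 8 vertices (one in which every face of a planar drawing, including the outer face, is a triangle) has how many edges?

18

In a plane triangulation 3F = 2E and V − E + F = 2, so E = 3V − 6 = 3·8 − 6 = 18.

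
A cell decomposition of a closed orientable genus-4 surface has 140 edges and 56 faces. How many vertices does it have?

For a closed orientable surface of genus 4, χ = 2 − 2·4 = -6.
V = -6 + E − F = -6 + 140 − 56 = 78.

78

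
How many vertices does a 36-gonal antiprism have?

72

An antiprism on an n-gon has two n-gon caps and 2n triangles: V = 2·36 = 72, E = 4·36 = 144, F = 2·36 + 2 = 74.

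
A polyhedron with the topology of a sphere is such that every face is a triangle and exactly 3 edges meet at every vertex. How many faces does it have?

4

Each face has 3 edges and each edge borders two faces, so 2E = 3F.
Each vertex has degree 3, so 3V = 2E and hence V = 3F/3.
Euler: V − E + F = 2 ⇒ (3F/3) − (3F/2) + F = 2.
Multiply by 6: (6 − 9 + 6)F = 12, i.e. 3F = 12.
So F = 4, E = 3·4/2 = 6, V = 3·4/3 = 4.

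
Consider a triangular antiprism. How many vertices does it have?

An antiprism on an n-gon has two n-gon caps and 2n triangles: V = 2·3 = 6, E = 4·3 = 12, F = 2·3 + 2 = 8.

6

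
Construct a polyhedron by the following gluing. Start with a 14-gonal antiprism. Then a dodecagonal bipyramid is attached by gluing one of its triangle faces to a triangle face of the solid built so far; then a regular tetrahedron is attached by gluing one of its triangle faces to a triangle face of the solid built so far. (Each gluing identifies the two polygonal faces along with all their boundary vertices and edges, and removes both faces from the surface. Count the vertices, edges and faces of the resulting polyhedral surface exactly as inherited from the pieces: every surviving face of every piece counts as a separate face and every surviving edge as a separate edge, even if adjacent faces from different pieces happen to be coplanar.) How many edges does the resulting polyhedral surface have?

92

A 14-gonal antiprism: V=28, E=56, F=30.
Attach a dodecagonal bipyramid (V=14, E=36, F=24) along a 3-gon: merge 3 vertices and 3 edges, delete both glued faces → V=39, E=89, F=52.
Attach a regular tetrahedron (V=4, E=6, F=4) along a 3-gon: merge 3 vertices and 3 edges, delete both glued faces → V=40, E=92, F=54.
Check: V − E + F = 40 − 92 + 54 = 2.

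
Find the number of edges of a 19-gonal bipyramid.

A bipyramid over an n-gon has 2n triangular faces and n + 2 vertices: V = 19 + 2 = 21, E = 3·19 = 57, F = 2·19 = 38.

57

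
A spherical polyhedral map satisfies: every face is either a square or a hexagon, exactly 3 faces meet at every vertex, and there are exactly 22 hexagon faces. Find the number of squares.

6

Let x be the number of squares; then F = 22 + x.
Edge–face incidences: 2E = 6·22 + 4·x = 132 + 4x.
Every vertex has degree 3, so 3V = 2E.
Euler: V − E + F = 2 ⇒ (2E)/3 − E + (22 + x) = 2.
Multiply by 6: 2·(2E) − 3·(2E) + 6·(22 + x) = 12, i.e. 132 + 6x − (132 + 4x) = 12.
Collecting terms: 2x = 12, so x = 6.
Then 2E = 132 + 4·6 = 156, so E = 78, V = 2E/3 = 52, F = 22 + 6 = 28.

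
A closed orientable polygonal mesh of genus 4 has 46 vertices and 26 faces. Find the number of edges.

78

For a closed orientable surface of genus 4, χ = 2 − 2·4 = -6.
E = V + F − (-6) = 46 + 26 − (-6) = 78.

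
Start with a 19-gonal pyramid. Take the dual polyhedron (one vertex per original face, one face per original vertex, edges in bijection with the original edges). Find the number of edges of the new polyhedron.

38

The base solid has V = 20, E = 38, F = 20.
The dual swaps V and F and preserves E: V′ = F = 20, E′ = E = 38, F′ = V = 20.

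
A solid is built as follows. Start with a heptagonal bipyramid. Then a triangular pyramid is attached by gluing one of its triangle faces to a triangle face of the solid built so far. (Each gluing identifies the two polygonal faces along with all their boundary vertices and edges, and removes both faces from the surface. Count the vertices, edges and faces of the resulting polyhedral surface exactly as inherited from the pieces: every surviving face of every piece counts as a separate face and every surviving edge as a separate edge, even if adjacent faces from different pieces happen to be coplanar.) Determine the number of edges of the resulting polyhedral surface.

24

A heptagonal bipyramid: V=9, E=21, F=14.
Attach a triangular pyramid (V=4, E=6, F=4) along a 3-gon: merge 3 vertices and 3 edges, delete both glued faces → V=10, E=24, F=16.
Check: V − E + F = 10 − 24 + 16 = 2.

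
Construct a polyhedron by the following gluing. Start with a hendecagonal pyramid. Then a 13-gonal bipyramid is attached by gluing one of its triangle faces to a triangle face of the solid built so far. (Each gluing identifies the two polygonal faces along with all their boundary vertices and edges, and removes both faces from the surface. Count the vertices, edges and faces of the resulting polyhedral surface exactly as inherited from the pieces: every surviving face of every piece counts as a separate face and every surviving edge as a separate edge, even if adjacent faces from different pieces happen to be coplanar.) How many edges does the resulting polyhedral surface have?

A hendecagonal pyramid: V=12, E=22, F=12.
Attach a 13-gonal bipyramid (V=15, E=39, F=26) along a 3-gon: merge 3 vertices and 3 edges, delete both glued faces → V=24, E=58, F=36.
Check: V − E + F = 24 − 58 + 36 = 2.

58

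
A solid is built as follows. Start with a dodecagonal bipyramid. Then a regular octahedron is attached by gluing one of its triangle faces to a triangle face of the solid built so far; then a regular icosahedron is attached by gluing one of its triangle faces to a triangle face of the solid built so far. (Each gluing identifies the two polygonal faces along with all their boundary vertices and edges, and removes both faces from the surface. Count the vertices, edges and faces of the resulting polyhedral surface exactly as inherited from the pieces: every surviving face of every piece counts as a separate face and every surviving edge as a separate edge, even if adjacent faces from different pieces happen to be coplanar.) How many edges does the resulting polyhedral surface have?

72

A dodecagonal bipyramid: V=14, E=36, F=24.
Attach a regular octahedron (V=6, E=12, F=8) along a 3-gon: merge 3 vertices and 3 edges, delete both glued faces → V=17, E=45, F=30.
Attach a regular icosahedron (V=12, E=30, F=20) along a 3-gon: merge 3 vertices and 3 edges, delete both glued faces → V=26, E=72, F=48.
Check: V − E + F = 26 − 72 + 48 = 2.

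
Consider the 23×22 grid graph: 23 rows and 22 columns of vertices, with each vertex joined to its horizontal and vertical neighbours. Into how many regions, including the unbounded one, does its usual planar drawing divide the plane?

463

The grid has V = 23·22 = 506 vertices and E = 23·21 + 22·22 = 967 edges.
F = 2 − V + E = 2 − 506 + 967 = 463.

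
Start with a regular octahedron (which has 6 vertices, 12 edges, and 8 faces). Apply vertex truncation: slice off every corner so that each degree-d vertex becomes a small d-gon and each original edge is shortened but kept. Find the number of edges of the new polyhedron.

Truncation replaces each original edge-end by a new vertex, so V′ = 2E = 24.
Each original edge survives, and each old vertex of degree d contributes d new edges; summing degrees gives Σd = 2E, so E′ = E + 2E = 3E = 36.
Each original face survives and each original vertex becomes one new face: F′ = F + V = 14.

36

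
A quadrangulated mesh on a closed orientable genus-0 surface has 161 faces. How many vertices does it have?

163

χ = 2 − 2·0 = 2, and every face is a square so 4F = 2E.
E = 4·161/2 = 322. Then V = 2 + E − F = 2 + 322 − 161 = 163.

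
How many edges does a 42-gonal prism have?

126

A prism on an n-gon has two n-gon bases and n rectangular sides: V = 2·42 = 84, E = 3·42 = 126, F = 42 + 2 = 44.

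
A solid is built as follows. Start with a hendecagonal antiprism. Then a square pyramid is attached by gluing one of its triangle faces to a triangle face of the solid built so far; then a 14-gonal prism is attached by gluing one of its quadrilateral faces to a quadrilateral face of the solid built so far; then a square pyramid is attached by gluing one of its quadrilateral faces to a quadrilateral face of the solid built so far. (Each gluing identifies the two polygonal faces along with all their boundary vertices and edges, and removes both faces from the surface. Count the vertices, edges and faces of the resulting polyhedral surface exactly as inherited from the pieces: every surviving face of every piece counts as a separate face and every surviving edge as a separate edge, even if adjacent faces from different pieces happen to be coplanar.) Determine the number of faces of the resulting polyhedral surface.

44

A hendecagonal antiprism: V=22, E=44, F=24.
Attach a square pyramid (V=5, E=8, F=5) along a 3-gon: merge 3 vertices and 3 edges, delete both glued faces → V=24, E=49, F=27.
Attach a 14-gonal prism (V=28, E=42, F=16) along a 4-gon: merge 4 vertices and 4 edges, delete both glued faces → V=48, E=87, F=41.
Attach a square pyramid (V=5, E=8, F=5) along a 4-gon: merge 4 vertices and 4 edges, delete both glued faces → V=49, E=91, F=44.
Check: V − E + F = 49 − 91 + 44 = 2.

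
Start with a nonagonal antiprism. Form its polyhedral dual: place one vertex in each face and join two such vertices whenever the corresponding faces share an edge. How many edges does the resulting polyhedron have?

36

The base solid has V = 18, E = 36, F = 20.
The dual swaps V and F and preserves E: V′ = F = 20, E′ = E = 36, F′ = V = 18.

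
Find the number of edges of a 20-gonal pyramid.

A pyramid on an n-gon base has one n-gon and n triangles: V = 20 + 1 = 21, E = 2·20 = 40, F = 20 + 1 = 21.
Check: V − E + F = 21 − 40 + 21 = 2.

40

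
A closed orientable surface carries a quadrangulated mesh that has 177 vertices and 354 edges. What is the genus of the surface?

1

Every face is a square and each edge borders two faces, so 4F = 2·354, giving F = 177.
χ = V − E + F = 177 − 354 + 177 = 0.
For a closed orientable surface χ = 2 − 2g, so g = (2 − (0))/2 = 1.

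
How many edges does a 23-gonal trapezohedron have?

The n-trapezohedron (dual of the n-antiprism) has V = 2·23 + 2 = 48, E = 4·23 = 92, F = 2·23 = 46.
Check: V − E + F = 48 − 92 + 46 = 2.

92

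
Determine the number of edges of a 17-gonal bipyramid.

A bipyramid over an n-gon has 2n triangular faces and n + 2 vertices: V = 17 + 2 = 19, E = 3·17 = 51, F = 2·17 = 34.

51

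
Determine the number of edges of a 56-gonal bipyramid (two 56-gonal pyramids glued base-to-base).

A bipyramid over an n-gon has 2n triangular faces and n + 2 vertices: V = 56 + 2 = 58, E = 3·56 = 168, F = 2·56 = 112.

168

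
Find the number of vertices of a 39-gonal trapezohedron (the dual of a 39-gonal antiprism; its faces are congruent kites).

80

The n-trapezohedron (dual of the n-antiprism) has V = 2·39 + 2 = 80, E = 4·39 = 156, F = 2·39 = 78.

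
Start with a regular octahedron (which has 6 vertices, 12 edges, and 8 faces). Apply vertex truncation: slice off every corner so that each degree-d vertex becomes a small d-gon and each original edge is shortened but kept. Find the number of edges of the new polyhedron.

36

Truncation replaces each original edge-end by a new vertex, so V′ = 2E = 24.
Each original edge survives, and each old vertex of degree d contributes d new edges; summing degrees gives Σd = 2E, so E′ = E + 2E = 3E = 36.
Each original face survives and each original vertex becomes one new face: F′ = F + V = 14.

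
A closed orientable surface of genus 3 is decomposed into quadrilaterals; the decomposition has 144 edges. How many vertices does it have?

χ = 2 − 2·3 = -4, and every face is a square so 4F = 2E.
F = 2E/4 = 72. Then V = -4 + E − F = -4 + 144 − 72 = 68.

68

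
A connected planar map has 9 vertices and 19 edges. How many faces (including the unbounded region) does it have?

Euler's formula for a connected plane graph: V − E + F = 2, so F = 2 − 9 + 19 = 12.

12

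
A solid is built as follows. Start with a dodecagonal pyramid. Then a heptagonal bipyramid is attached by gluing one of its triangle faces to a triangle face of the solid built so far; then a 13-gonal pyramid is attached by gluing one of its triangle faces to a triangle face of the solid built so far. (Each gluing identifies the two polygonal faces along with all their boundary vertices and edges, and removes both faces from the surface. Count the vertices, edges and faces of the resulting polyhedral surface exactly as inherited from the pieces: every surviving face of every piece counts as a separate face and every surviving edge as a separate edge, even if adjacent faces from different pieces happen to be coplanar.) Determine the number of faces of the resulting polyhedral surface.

37

A dodecagonal pyramid: V=13, E=24, F=13.
Attach a heptagonal bipyramid (V=9, E=21, F=14) along a 3-gon: merge 3 vertices and 3 edges, delete both glued faces → V=19, E=42, F=25.
Attach a 13-gonal pyramid (V=14, E=26, F=14) along a 3-gon: merge 3 vertices and 3 edges, delete both glued faces → V=30, E=65, F=37.
Check: V − E + F = 30 − 65 + 37 = 2.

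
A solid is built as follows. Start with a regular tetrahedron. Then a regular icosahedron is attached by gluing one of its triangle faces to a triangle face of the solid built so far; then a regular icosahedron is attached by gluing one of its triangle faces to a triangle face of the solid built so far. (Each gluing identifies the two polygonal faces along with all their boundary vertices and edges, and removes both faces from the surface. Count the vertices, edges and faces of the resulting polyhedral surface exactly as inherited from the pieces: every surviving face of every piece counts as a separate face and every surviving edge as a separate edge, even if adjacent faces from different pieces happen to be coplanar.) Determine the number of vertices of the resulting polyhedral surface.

22

A regular tetrahedron: V=4, E=6, F=4.
Attach a regular icosahedron (V=12, E=30, F=20) along a 3-gon: merge 3 vertices and 3 edges, delete both glued faces → V=13, E=33, F=22.
Attach a regular icosahedron (V=12, E=30, F=20) along a 3-gon: merge 3 vertices and 3 edges, delete both glued faces → V=22, E=60, F=40.
Check: V − E + F = 22 − 60 + 40 = 2.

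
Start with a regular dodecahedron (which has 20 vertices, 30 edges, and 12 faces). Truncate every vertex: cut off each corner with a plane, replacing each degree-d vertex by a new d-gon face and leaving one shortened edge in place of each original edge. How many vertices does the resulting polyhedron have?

60

Truncation replaces each original edge-end by a new vertex, so V′ = 2E = 60.
Each original edge survives, and each old vertex of degree d contributes d new edges; summing degrees gives Σd = 2E, so E′ = E + 2E = 3E = 90.
Each original face survives and each original vertex becomes one new face: F′ = F + V = 32.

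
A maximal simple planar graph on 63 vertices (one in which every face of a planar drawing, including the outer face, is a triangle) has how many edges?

In a plane triangulation 3F = 2E and V − E + F = 2, so E = 3V − 6 = 3·63 − 6 = 183.

183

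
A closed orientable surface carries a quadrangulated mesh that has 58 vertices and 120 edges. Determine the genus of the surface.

Every face is a square and each edge borders two faces, so 4F = 2·120, giving F = 60.
χ = V − E + F = 58 − 120 + 60 = -2.
For a closed orientable surface χ = 2 − 2g, so g = (2 − (-2))/2 = 2.

2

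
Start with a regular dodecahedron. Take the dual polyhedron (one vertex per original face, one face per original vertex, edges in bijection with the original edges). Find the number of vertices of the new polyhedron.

The base solid has V = 20, E = 30, F = 12.
The dual swaps V and F and preserves E: V′ = F = 12, E′ = E = 30, F′ = V = 20.

12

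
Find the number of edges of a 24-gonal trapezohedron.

The n-trapezohedron (dual of the n-antiprism) has V = 2·24 + 2 = 50, E = 4·24 = 96, F = 2·24 = 48.

96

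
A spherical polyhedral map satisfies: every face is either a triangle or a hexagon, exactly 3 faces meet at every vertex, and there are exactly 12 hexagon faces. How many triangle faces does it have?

4

Let x be the number of triangles; then F = 12 + x.
Edge–face incidences: 2E = 6·12 + 3·x = 72 + 3x.
Every vertex has degree 3, so 3V = 2E.
Euler: V − E + F = 2 ⇒ (2E)/3 − E + (12 + x) = 2.
Multiply by 6: 2·(2E) − 3·(2E) + 6·(12 + x) = 12, i.e. 72 + 6x − (72 + 3x) = 12.
Collecting terms: 3x = 12, so x = 4.
Then 2E = 72 + 3·4 = 84, so E = 42, V = 2E/3 = 28, F = 12 + 4 = 16.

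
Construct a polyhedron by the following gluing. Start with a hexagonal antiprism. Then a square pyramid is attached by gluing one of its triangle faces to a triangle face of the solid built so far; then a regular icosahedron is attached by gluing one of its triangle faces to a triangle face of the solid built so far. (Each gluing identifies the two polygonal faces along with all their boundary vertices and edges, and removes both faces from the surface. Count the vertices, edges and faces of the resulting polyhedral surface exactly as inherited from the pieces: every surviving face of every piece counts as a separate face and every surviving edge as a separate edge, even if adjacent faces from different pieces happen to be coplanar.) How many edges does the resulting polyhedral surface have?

A hexagonal antiprism: V=12, E=24, F=14.
Attach a square pyramid (V=5, E=8, F=5) along a 3-gon: merge 3 vertices and 3 edges, delete both glued faces → V=14, E=29, F=17.
Attach a regular icosahedron (V=12, E=30, F=20) along a 3-gon: merge 3 vertices and 3 edges, delete both glued faces → V=23, E=56, F=35.
Check: V − E + F = 23 − 56 + 35 = 2.

56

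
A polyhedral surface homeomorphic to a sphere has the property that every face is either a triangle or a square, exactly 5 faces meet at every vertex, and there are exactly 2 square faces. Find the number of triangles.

Let x be the number of triangles; then F = 2 + x.
Edge–face incidences: 2E = 4·2 + 3·x = 8 + 3x.
Every vertex has degree 5, so 5V = 2E.
Euler: V − E + F = 2 ⇒ (2E)/5 − E + (2 + x) = 2.
Multiply by 10: 2·(2E) − 5·(2E) + 10·(2 + x) = 20, i.e. 20 + 10x − 3·(8 + 3x) = 20.
Collecting terms: x − 4 = 20, so x = 24.
Then 2E = 8 + 3·24 = 80, so E = 40, V = 2E/5 = 16, F = 2 + 24 = 26.

24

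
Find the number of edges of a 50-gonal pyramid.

100

A pyramid on an n-gon base has one n-gon and n triangles: V = 50 + 1 = 51, E = 2·50 = 100, F = 50 + 1 = 51.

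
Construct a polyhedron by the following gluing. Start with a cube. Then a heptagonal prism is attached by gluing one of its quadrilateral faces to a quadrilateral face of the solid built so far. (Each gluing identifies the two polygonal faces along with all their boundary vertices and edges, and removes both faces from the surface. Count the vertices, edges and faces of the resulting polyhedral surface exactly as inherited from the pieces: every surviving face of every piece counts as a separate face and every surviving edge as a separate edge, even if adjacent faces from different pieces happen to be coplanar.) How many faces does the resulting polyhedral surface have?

13

A cube: V=8, E=12, F=6.
Attach a heptagonal prism (V=14, E=21, F=9) along a 4-gon: merge 4 vertices and 4 edges, delete both glued faces → V=18, E=29, F=13.
Check: V − E + F = 18 − 29 + 13 = 2.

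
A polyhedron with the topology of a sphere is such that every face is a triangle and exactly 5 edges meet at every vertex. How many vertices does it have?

Each face has 3 edges and each edge borders two faces, so 2E = 3F.
Each vertex has degree 5, so 5V = 2E and hence V = 3F/5.
Euler: V − E + F = 2 ⇒ (3F/5) − (3F/2) + F = 2.
Multiply by 10: (6 − 15 + 10)F = 20, i.e. 1F = 20.
So F = 20, E = 3·20/2 = 30, V = 3·20/5 = 12.

12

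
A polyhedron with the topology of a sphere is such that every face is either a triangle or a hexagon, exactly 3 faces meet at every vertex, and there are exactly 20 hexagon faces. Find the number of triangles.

4

Let x be the number of triangles; then F = 20 + x.
Edge–face incidences: 2E = 6·20 + 3·x = 120 + 3x.
Every vertex has degree 3, so 3V = 2E.
Euler: V − E + F = 2 ⇒ (2E)/3 − E + (20 + x) = 2.
Multiply by 6: 2·(2E) − 3·(2E) + 6·(20 + x) = 12, i.e. 120 + 6x − (120 + 3x) = 12.
Collecting terms: 3x = 12, so x = 4.
Then 2E = 120 + 3·4 = 132, so E = 66, V = 2E/3 = 44, F = 20 + 4 = 24.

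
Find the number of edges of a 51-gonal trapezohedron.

204

The n-trapezohedron (dual of the n-antiprism) has V = 2·51 + 2 = 104, E = 4·51 = 204, F = 2·51 = 102.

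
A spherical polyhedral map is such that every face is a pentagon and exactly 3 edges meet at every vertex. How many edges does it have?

30

Each face has 5 edges and each edge borders two faces, so 2E = 5F.
Each vertex has degree 3, so 3V = 2E and hence V = 5F/3.
Euler: V − E + F = 2 ⇒ (5F/3) − (5F/2) + F = 2.
Multiply by 6: (10 − 15 + 6)F = 12, i.e. 1F = 12.
So F = 12, E = 5·12/2 = 30, V = 5·12/3 = 20.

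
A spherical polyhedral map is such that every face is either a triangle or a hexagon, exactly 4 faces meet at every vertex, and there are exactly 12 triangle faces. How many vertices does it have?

12

Let x be the number of hexagons; then F = 12 + x.
Edge–face incidences: 2E = 3·12 + 6·x = 36 + 6x.
Every vertex has degree 4, so 4V = 2E.
Euler: V − E + F = 2 ⇒ (2E)/4 − E + (12 + x) = 2.
Multiply by 8: 2·(2E) − 4·(2E) + 8·(12 + x) = 16, i.e. 96 + 8x − 2·(36 + 6x) = 16.
Collecting terms: −4x + 24 = 16, so −4x = −8, so x = 2.
Then 2E = 36 + 6·2 = 48, so E = 24, V = 2E/4 = 12, F = 12 + 2 = 14.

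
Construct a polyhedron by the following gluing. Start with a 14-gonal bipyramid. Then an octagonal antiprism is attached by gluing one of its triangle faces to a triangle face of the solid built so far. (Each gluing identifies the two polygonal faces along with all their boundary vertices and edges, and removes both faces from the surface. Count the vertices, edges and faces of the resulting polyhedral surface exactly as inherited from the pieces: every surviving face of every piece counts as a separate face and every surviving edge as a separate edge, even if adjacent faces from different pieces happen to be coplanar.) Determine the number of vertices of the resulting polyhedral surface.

29

A 14-gonal bipyramid: V=16, E=42, F=28.
Attach an octagonal antiprism (V=16, E=32, F=18) along a 3-gon: merge 3 vertices and 3 edges, delete both glued faces → V=29, E=71, F=44.
Check: V − E + F = 29 − 71 + 44 = 2.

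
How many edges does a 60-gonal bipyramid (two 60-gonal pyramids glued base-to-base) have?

180

A bipyramid over an n-gon has 2n triangular faces and n + 2 vertices: V = 60 + 2 = 62, E = 3·60 = 180, F = 2·60 = 120.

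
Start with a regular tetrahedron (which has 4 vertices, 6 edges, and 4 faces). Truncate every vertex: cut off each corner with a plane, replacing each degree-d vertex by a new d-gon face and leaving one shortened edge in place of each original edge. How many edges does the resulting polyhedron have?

Truncation replaces each original edge-end by a new vertex, so V′ = 2E = 12.
Each original edge survives, and each old vertex of degree d contributes d new edges; summing degrees gives Σd = 2E, so E′ = E + 2E = 3E = 18.
Each original face survives and each original vertex becomes one new face: F′ = F + V = 8.

18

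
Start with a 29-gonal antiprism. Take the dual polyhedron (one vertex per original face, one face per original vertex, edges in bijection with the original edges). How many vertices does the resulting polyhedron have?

The base solid has V = 58, E = 116, F = 60.
The dual swaps V and F and preserves E: V′ = F = 60, E′ = E = 116, F′ = V = 58.

60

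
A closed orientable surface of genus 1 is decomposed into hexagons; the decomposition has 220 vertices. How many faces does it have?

χ = 2 − 2·1 = 0, and every face is a hexagon so 6F = 2E.
V − E + F = 0 with E = 6F/2 gives 220 − (6/2 − 1)·F = 0, so F = 110 and E = 330.

110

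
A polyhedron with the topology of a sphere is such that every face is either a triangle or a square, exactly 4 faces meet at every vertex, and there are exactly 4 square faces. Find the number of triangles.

8

Let x be the number of triangles; then F = 4 + x.
Edge–face incidences: 2E = 4·4 + 3·x = 16 + 3x.
Every vertex has degree 4, so 4V = 2E.
Euler: V − E + F = 2 ⇒ (2E)/4 − E + (4 + x) = 2.
Multiply by 8: 2·(2E) − 4·(2E) + 8·(4 + x) = 16, i.e. 32 + 8x − 2·(16 + 3x) = 16.
Collecting terms: 2x = 16, so x = 8.
Then 2E = 16 + 3·8 = 40, so E = 20, V = 2E/4 = 10, F = 4 + 8 = 12.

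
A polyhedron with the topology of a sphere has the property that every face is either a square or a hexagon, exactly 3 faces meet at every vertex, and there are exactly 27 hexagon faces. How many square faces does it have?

Let x be the number of squares; then F = 27 + x.
Edge–face incidences: 2E = 6·27 + 4·x = 162 + 4x.
Every vertex has degree 3, so 3V = 2E.
Euler: V − E + F = 2 ⇒ (2E)/3 − E + (27 + x) = 2.
Multiply by 6: 2·(2E) − 3·(2E) + 6·(27 + x) = 12, i.e. 162 + 6x − (162 + 4x) = 12.
Collecting terms: 2x = 12, so x = 6.
Then 2E = 162 + 4·6 = 186, so E = 93, V = 2E/3 = 62, F = 27 + 6 = 33.

6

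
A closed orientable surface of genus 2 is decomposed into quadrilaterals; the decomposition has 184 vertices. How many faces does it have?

χ = 2 − 2·2 = -2, and every face is a square so 4F = 2E.
V − E + F = -2 with E = 4F/2 gives 184 − (4/2 − 1)·F = -2, so F = 186 and E = 372.

186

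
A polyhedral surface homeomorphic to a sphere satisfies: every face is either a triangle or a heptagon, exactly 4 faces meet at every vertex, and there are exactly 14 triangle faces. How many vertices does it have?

Let x be the number of heptagons; then F = 14 + x.
Edge–face incidences: 2E = 3·14 + 7·x = 42 + 7x.
Every vertex has degree 4, so 4V = 2E.
Euler: V − E + F = 2 ⇒ (2E)/4 − E + (14 + x) = 2.
Multiply by 8: 2·(2E) − 4·(2E) + 8·(14 + x) = 16, i.e. 112 + 8x − 2·(42 + 7x) = 16.
Collecting terms: −6x + 28 = 16, so −6x = −12, so x = 2.
Then 2E = 42 + 7·2 = 56, so E = 28, V = 2E/4 = 14, F = 14 + 2 = 16.

14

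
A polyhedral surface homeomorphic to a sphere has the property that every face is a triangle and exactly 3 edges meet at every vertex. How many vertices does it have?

4

Each face has 3 edges and each edge borders two faces, so 2E = 3F.
Each vertex has degree 3, so 3V = 2E and hence V = 3F/3.
Euler: V − E + F = 2 ⇒ (3F/3) − (3F/2) + F = 2.
Multiply by 6: (6 − 9 + 6)F = 12, i.e. 3F = 12.
So F = 4, E = 3·4/2 = 6, V = 3·4/3 = 4.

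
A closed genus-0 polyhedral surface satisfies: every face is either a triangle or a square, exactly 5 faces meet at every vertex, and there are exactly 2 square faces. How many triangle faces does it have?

Let x be the number of triangles; then F = 2 + x.
Edge–face incidences: 2E = 4·2 + 3·x = 8 + 3x.
Every vertex has degree 5, so 5V = 2E.
Euler: V − E + F = 2 ⇒ (2E)/5 − E + (2 + x) = 2.
Multiply by 10: 2·(2E) − 5·(2E) + 10·(2 + x) = 20, i.e. 20 + 10x − 3·(8 + 3x) = 20.
Collecting terms: x − 4 = 20, so x = 24.
Then 2E = 8 + 3·24 = 80, so E = 40, V = 2E/5 = 16, F = 2 + 24 = 26.

24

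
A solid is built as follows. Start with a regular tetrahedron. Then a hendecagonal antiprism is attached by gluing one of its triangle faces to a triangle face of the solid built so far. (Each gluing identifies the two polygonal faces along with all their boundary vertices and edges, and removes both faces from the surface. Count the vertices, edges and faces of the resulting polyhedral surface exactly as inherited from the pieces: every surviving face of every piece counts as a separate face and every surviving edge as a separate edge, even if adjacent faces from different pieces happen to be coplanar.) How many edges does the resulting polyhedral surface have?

47

A regular tetrahedron: V=4, E=6, F=4.
Attach a hendecagonal antiprism (V=22, E=44, F=24) along a 3-gon: merge 3 vertices and 3 edges, delete both glued faces → V=23, E=47, F=26.
Check: V − E + F = 23 − 47 + 26 = 2.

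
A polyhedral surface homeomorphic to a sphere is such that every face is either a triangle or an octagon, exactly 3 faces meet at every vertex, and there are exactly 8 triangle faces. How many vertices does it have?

24

Let x be the number of octagons; then F = 8 + x.
Edge–face incidences: 2E = 3·8 + 8·x = 24 + 8x.
Every vertex has degree 3, so 3V = 2E.
Euler: V − E + F = 2 ⇒ (2E)/3 − E + (8 + x) = 2.
Multiply by 6: 2·(2E) − 3·(2E) + 6·(8 + x) = 12, i.e. 48 + 6x − (24 + 8x) = 12.
Collecting terms: −2x + 24 = 12, so −2x = −12, so x = 6.
Then 2E = 24 + 8·6 = 72, so E = 36, V = 2E/3 = 24, F = 8 + 6 = 14.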